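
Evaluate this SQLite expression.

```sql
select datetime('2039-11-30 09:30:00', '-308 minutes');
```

2039-11-30 04:22:00

308 minutes = 5h 8m; -308 minutes from 2039-11-30 09:30:00 is 2039-11-30 04:22:00.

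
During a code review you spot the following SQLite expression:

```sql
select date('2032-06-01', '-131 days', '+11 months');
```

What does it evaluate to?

Applying '-131 days' to 2032-06-01: counting 131 days back gives 2032-01-22.
Adding +11 months to 2032-01-22 gives 2032-12-22.

2032-12-22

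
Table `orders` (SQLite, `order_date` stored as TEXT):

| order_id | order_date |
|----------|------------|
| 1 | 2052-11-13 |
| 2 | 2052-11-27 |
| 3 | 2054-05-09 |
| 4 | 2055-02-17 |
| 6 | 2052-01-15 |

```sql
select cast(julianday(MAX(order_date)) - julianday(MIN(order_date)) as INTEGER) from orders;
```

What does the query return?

1129

MIN = 2052-01-15, MAX = 2055-02-17.
16 days remain in January 2052 after the 15th (31 − 15).
Full months from February 2052 through January 2055 contribute their day counts.
Then 17 days into February 2055.
Total: 16 + 29 + 31 + 30 + 31 + 30 + 31 + 31 + 30 + 31 + 30 + 31 + 31 + 28 + 31 + 30 + 31 + 30 + 31 + 31 + 30 + 31 + 30 + 31 + 31 + 28 + 31 + 30 + 31 + 30 + 31 + 31 + 30 + 31 + 30 + 31 + 31 + 17 = 1129.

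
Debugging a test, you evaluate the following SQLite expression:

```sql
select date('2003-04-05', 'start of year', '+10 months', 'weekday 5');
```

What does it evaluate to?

`start of year` rewinds 2003-04-05 to 2003-01-01.
Adding +10 months to 2003-01-01 gives 2003-11-01.
`weekday 5` advances to the next Friday; 2003-11-01 is a Saturday, so it moves forward to 2003-11-07.

2003-11-07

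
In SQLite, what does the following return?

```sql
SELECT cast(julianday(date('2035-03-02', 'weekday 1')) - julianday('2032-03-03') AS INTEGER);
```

`weekday 1` advances to the next Monday; 2035-03-02 is a Friday, so it moves forward to 2035-03-05.
28 days remain in March 2032 after the 3rd (31 − 3).
Full months from April 2032 through February 2035 contribute their day counts.
Then 5 days into March 2035.
Total: 28 + 30 + 31 + 30 + 31 + 31 + 30 + 31 + 30 + 31 + 31 + 28 + 31 + 30 + 31 + 30 + 31 + 31 + 30 + 31 + 30 + 31 + 31 + 28 + 31 + 30 + 31 + 30 + 31 + 31 + 30 + 31 + 30 + 31 + 31 + 28 + 5 = 1097.

1097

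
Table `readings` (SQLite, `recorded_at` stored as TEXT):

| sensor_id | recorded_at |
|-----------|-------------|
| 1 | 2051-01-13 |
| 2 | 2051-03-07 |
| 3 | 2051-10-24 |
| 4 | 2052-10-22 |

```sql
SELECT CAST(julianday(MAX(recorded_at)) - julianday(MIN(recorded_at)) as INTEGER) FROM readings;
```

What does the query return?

MIN = 2051-01-13, MAX = 2052-10-22.
18 days remain in January 2051 after the 13th (31 − 13).
Full months from February 2051 through September 2052 contribute their day counts.
Then 22 days into October 2052.
Total: 18 + 28 + 31 + 30 + 31 + 30 + 31 + 31 + 30 + 31 + 30 + 31 + 31 + 29 + 31 + 30 + 31 + 30 + 31 + 31 + 30 + 22 = 648.

648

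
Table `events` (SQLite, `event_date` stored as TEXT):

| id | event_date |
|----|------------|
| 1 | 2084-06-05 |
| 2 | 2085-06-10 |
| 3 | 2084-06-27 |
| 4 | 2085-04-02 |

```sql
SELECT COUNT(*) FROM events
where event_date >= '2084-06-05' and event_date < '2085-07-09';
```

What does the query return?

4

Rows in [2084-06-05, 2085-07-09): 2084-06-05, 2085-06-10, 2084-06-27, 2085-04-02 → 4 rows.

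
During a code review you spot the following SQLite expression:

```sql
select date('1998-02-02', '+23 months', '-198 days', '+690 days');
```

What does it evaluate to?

2001-05-08

Adding +23 months to 1998-02-02 gives 2000-01-02.
Applying '-198 days' to 2000-01-02: counting 198 days back gives 1999-06-18.
Applying '+690 days' to 1999-06-18: counting 690 days forward gives 2001-05-08.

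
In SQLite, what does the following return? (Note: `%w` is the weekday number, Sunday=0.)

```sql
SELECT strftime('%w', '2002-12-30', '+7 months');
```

3

First apply '+7 months': 2002-12-30 → 2003-07-30.
2003-07-30 is a Wednesday; with Sunday=0 that is 3.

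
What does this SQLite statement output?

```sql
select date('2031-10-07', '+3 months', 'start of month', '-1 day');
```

2031-12-31

Adding +3 months to 2031-10-07 gives 2032-01-07.
`start of month` rewinds 2032-01-07 to 2032-01-01.
Going back 1 day from 2032-01-01 reaches 2031-12-31 (last day of December, 31 days).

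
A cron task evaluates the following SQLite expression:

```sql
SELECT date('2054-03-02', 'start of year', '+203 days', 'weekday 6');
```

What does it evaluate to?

`start of year` rewinds 2054-03-02 to 2054-01-01.
Applying '+203 days' to 2054-01-01: counting 203 days forward gives 2054-07-23.
`weekday 6` advances to the next Saturday; 2054-07-23 is a Thursday, so it moves forward to 2054-07-25.

2054-07-25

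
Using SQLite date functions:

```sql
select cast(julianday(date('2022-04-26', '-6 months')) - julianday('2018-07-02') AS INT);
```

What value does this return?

Adding -6 months to 2022-04-26 gives 2021-10-26.
29 days remain in July 2018 after the 2nd (31 − 2).
Full months from August 2018 through September 2021 contribute their day counts.
Then 26 days into October 2021.
Total: 29 + 31 + 30 + 31 + 30 + 31 + 31 + 28 + 31 + 30 + 31 + 30 + 31 + 31 + 30 + 31 + 30 + 31 + 31 + 29 + 31 + 30 + 31 + 30 + 31 + 31 + 30 + 31 + 30 + 31 + 31 + 28 + 31 + 30 + 31 + 30 + 31 + 31 + 30 + 26 = 1212.

1212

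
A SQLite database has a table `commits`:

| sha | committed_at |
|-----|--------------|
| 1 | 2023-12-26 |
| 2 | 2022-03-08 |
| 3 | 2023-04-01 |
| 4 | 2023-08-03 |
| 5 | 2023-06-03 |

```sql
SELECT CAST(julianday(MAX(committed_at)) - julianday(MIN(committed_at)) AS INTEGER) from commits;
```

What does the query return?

658

MIN = 2022-03-08, MAX = 2023-12-26.
23 days remain in March 2022 after the 8th (31 − 8).
Full months from April 2022 through November 2023 contribute their day counts.
Then 26 days into December 2023.
Total: 23 + 30 + 31 + 30 + 31 + 31 + 30 + 31 + 30 + 31 + 31 + 28 + 31 + 30 + 31 + 30 + 31 + 31 + 30 + 31 + 30 + 26 = 658.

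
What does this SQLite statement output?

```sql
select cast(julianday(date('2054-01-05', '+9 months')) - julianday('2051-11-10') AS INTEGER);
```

Adding +9 months to 2054-01-05 gives 2054-10-05.
20 days remain in November 2051 after the 10th (30 − 10).
Full months from December 2051 through September 2054 contribute their day counts.
Then 5 days into October 2054.
Total: 20 + 31 + 31 + 29 + 31 + 30 + 31 + 30 + 31 + 31 + 30 + 31 + 30 + 31 + 31 + 28 + 31 + 30 + 31 + 30 + 31 + 31 + 30 + 31 + 30 + 31 + 31 + 28 + 31 + 30 + 31 + 30 + 31 + 31 + 30 + 5 = 1060.

1060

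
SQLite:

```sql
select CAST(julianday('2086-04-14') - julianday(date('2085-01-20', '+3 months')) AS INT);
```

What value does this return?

359

Adding +3 months to 2085-01-20 gives 2085-04-20.
10 days remain in April 2085 after the 20th (30 − 20).
Full months from May 2085 through March 2086 contribute their day counts.
Then 14 days into April 2086.
Total: 10 + 31 + 30 + 31 + 31 + 30 + 31 + 30 + 31 + 31 + 28 + 31 + 14 = 359.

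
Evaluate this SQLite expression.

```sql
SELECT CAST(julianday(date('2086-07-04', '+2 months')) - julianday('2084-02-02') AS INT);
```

945

Adding +2 months to 2086-07-04 gives 2086-09-04.
27 days remain in February 2084 after the 2nd (29 − 2).
Full months from March 2084 through August 2086 contribute their day counts.
Then 4 days into September 2086.
Total: 27 + 31 + 30 + 31 + 30 + 31 + 31 + 30 + 31 + 30 + 31 + 31 + 28 + 31 + 30 + 31 + 30 + 31 + 31 + 30 + 31 + 30 + 31 + 31 + 28 + 31 + 30 + 31 + 30 + 31 + 31 + 4 = 945.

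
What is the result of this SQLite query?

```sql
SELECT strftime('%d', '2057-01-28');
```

28

`%d` extracts the 2-digit day of month: 28.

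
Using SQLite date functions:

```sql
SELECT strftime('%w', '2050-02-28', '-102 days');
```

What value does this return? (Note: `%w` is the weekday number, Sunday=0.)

4

First apply '-102 days': 2050-02-28 → 2049-11-18.
2049-11-18 is a Thursday; with Sunday=0 that is 4.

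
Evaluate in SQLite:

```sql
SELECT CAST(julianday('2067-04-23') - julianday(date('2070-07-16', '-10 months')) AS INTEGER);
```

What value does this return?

-877

Adding -10 months to 2070-07-16 gives 2069-09-16.
7 days remain in April 2067 after the 23rd (30 − 23).
Full months from May 2067 through August 2069 contribute their day counts.
Then 16 days into September 2069.
Total: 7 + 31 + 30 + 31 + 31 + 30 + 31 + 30 + 31 + 31 + 29 + 31 + 30 + 31 + 30 + 31 + 31 + 30 + 31 + 30 + 31 + 31 + 28 + 31 + 30 + 31 + 30 + 31 + 31 + 16 = 877.
The subtraction is earlier − later, so the result is −877 → -877.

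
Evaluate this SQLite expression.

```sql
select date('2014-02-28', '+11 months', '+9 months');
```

Adding +11 months to 2014-02-28 gives 2015-01-28.
Adding +9 months to 2015-01-28 gives 2015-10-28.

2015-10-28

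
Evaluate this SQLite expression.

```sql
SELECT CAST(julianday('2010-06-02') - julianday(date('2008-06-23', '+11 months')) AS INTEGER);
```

Adding +11 months to 2008-06-23 gives 2009-05-23.
8 days remain in May 2009 after the 23rd (31 − 23).
Full months from June 2009 through May 2010 contribute their day counts.
Then 2 days into June 2010.
Total: 8 + 30 + 31 + 31 + 30 + 31 + 30 + 31 + 31 + 28 + 31 + 30 + 31 + 2 = 375.

375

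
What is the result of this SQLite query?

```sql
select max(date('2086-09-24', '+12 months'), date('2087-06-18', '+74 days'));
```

date('2086-09-24', '+12 months') → 2087-09-24.
date('2087-06-18', '+74 days') → 2087-08-31.
Later of the two is 2087-09-24.

2087-09-24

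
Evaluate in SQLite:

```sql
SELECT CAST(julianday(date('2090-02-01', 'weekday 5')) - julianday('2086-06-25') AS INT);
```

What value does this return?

`weekday 5` advances to the next Friday; 2090-02-01 is a Wednesday, so it moves forward to 2090-02-03.
5 days remain in June 2086 after the 25th (30 − 25).
Full months from July 2086 through January 2090 contribute their day counts.
Then 3 days into February 2090.
Total: 5 + 31 + 31 + 30 + 31 + 30 + 31 + 31 + 28 + 31 + 30 + 31 + 30 + 31 + 31 + 30 + 31 + 30 + 31 + 31 + 29 + 31 + 30 + 31 + 30 + 31 + 31 + 30 + 31 + 30 + 31 + 31 + 28 + 31 + 30 + 31 + 30 + 31 + 31 + 30 + 31 + 30 + 31 + 31 + 3 = 1319.

1319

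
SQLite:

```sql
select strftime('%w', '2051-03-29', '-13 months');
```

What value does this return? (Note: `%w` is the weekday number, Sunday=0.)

First apply '-13 months': 2051-03-29 → 2050-03-01.
2050-03-01 is a Tuesday; with Sunday=0 that is 2.

2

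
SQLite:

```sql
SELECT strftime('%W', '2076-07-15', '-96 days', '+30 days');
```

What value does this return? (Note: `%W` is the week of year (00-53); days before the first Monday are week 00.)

18

First apply '-96 days', '+30 days': 2076-07-15 → 2076-05-10.
2076-05-10 is a Sunday. SQLite's %W counts Mondays since the year started; the result is 18.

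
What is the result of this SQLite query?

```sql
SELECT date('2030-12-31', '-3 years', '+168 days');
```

2028-06-16

Adding -3 years to 2030-12-31 gives 2027-12-31.
Applying '+168 days' to 2027-12-31: counting 168 days forward gives 2028-06-16.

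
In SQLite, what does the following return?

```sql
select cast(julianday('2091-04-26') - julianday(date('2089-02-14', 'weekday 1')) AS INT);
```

801

`weekday 1` advances to the next Monday; 2089-02-14 is already a Monday, so it stays at 2089-02-14.
14 days remain in February 2089 after the 14th (28 − 14).
Full months from March 2089 through March 2091 contribute their day counts.
Then 26 days into April 2091.
Total: 14 + 31 + 30 + 31 + 30 + 31 + 31 + 30 + 31 + 30 + 31 + 31 + 28 + 31 + 30 + 31 + 30 + 31 + 31 + 30 + 31 + 30 + 31 + 31 + 28 + 31 + 26 = 801.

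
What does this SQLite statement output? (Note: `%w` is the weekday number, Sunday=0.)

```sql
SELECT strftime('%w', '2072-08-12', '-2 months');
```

0

First apply '-2 months': 2072-08-12 → 2072-06-12.
2072-06-12 is a Sunday; with Sunday=0 that is 0.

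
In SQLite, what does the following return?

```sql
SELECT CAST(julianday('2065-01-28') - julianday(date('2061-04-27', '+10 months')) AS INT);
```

Adding +10 months to 2061-04-27 gives 2062-02-27.
1 day remains in February 2062 after the 27th (28 − 27).
Full months from March 2062 through December 2064 contribute their day counts.
Then 28 days into January 2065.
Total: 1 + 31 + 30 + 31 + 30 + 31 + 31 + 30 + 31 + 30 + 31 + 31 + 28 + 31 + 30 + 31 + 30 + 31 + 31 + 30 + 31 + 30 + 31 + 31 + 29 + 31 + 30 + 31 + 30 + 31 + 31 + 30 + 31 + 30 + 31 + 28 = 1066.

1066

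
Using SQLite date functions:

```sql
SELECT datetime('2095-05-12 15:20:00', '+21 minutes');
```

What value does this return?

2095-05-12 15:41:00

+21 minutes from 2095-05-12 15:20:00 is 2095-05-12 15:41:00.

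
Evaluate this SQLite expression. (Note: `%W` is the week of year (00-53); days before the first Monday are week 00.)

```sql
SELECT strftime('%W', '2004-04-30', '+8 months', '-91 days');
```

First apply '+8 months', '-91 days': 2004-04-30 → 2004-09-30.
2004-09-30 is a Thursday. SQLite's %W counts Mondays since the year started; the result is 39.

39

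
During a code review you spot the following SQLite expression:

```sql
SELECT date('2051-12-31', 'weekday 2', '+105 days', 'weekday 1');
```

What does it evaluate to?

`weekday 2` advances to the next Tuesday; 2051-12-31 is a Sunday, so it moves forward to 2052-01-02.
Applying '+105 days' to 2052-01-02: counting 105 days forward gives 2052-04-16.
`weekday 1` advances to the next Monday; 2052-04-16 is a Tuesday, so it moves forward to 2052-04-22.

2052-04-22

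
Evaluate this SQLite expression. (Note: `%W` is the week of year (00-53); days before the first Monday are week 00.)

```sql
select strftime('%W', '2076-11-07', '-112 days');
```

First apply '-112 days': 2076-11-07 → 2076-07-18.
2076-07-18 is a Saturday. SQLite's %W counts Mondays since the year started; the result is 28.

28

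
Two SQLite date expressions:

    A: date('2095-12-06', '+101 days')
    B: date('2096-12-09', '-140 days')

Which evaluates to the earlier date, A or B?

A

A = 2096-03-16.
B = 2096-07-22.
A is earlier.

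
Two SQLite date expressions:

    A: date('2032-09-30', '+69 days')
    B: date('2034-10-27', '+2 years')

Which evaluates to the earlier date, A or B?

A = 2032-12-08.
B = 2036-10-27.
A is earlier.

A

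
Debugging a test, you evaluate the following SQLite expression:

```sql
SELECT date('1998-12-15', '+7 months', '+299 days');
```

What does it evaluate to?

Adding +7 months to 1998-12-15 gives 1999-07-15.
Applying '+299 days' to 1999-07-15: counting 299 days forward gives 2000-05-09.

2000-05-09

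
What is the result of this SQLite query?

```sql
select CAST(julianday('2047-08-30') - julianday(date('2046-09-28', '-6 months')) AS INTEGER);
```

520

Adding -6 months to 2046-09-28 gives 2046-03-28.
3 days remain in March 2046 after the 28th (31 − 28).
Full months from April 2046 through July 2047 contribute their day counts.
Then 30 days into August 2047.
Total: 3 + 30 + 31 + 30 + 31 + 31 + 30 + 31 + 30 + 31 + 31 + 28 + 31 + 30 + 31 + 30 + 31 + 30 = 520.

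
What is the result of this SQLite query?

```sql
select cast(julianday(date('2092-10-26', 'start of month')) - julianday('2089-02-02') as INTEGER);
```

`start of month` rewinds 2092-10-26 to 2092-10-01.
26 days remain in February 2089 after the 2nd (28 − 2).
Full months from March 2089 through September 2092 contribute their day counts.
Then 1 day into October 2092.
Total: 26 + 31 + 30 + 31 + 30 + 31 + 31 + 30 + 31 + 30 + 31 + 31 + 28 + 31 + 30 + 31 + 30 + 31 + 31 + 30 + 31 + 30 + 31 + 31 + 28 + 31 + 30 + 31 + 30 + 31 + 31 + 30 + 31 + 30 + 31 + 31 + 29 + 31 + 30 + 31 + 30 + 31 + 31 + 30 + 1 = 1337.

1337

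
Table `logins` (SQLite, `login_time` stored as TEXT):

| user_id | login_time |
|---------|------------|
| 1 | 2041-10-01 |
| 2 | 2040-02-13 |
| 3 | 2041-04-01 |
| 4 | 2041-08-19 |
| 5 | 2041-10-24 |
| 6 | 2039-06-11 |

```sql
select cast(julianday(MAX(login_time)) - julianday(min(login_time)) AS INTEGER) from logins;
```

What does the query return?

866

MIN = 2039-06-11, MAX = 2041-10-24.
19 days remain in June 2039 after the 11th (30 − 11).
Full months from July 2039 through September 2041 contribute their day counts.
Then 24 days into October 2041.
Total: 19 + 31 + 31 + 30 + 31 + 30 + 31 + 31 + 29 + 31 + 30 + 31 + 30 + 31 + 31 + 30 + 31 + 30 + 31 + 31 + 28 + 31 + 30 + 31 + 30 + 31 + 31 + 30 + 24 = 866.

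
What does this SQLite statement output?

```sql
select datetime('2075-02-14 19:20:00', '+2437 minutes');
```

2437 minutes = 40h 37m; +2437 minutes from 2075-02-14 19:20:00 is 2075-02-16 11:57:00 (crosses midnight).

2075-02-16 11:57:00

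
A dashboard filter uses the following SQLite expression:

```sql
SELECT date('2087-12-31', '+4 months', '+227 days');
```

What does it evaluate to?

Adding +4 months to 2087-12-31 targets 2088-04-31. April 2088 has only 30 days, so SQLite normalizes the 1-day overflow forward to 2088-05-01.
Applying '+227 days' to 2088-05-01: counting 227 days forward gives 2088-12-14.

2088-12-14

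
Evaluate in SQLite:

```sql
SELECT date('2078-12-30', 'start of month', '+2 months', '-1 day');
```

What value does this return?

2079-01-31

`start of month` rewinds 2078-12-30 to 2078-12-01.
Adding +2 months to 2078-12-01 gives 2079-02-01.
Going back 1 day from 2079-02-01 reaches 2079-01-31 (last day of January, 31 days).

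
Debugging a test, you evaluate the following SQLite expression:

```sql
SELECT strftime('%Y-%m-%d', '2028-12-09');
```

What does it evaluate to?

2028-12-09

`%Y-%m-%d` extracts the ISO date: 2028-12-09.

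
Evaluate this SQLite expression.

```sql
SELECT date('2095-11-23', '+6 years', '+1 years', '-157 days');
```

Adding +6 years to 2095-11-23 gives 2101-11-23.
Adding +1 year to 2101-11-23 gives 2102-11-23.
Applying '-157 days' to 2102-11-23: counting 157 days back gives 2102-06-19.

2102-06-19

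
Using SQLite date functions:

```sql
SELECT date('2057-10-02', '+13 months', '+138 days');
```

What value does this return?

Adding +13 months to 2057-10-02 gives 2058-11-02.
Applying '+138 days' to 2058-11-02: counting 138 days forward gives 2059-03-20.

2059-03-20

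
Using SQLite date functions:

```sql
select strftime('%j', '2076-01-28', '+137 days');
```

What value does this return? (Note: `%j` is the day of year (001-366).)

First apply '+137 days': 2076-01-28 → 2076-06-13.
Day-of-year for 2076-06-13: days since 2076-01-01 inclusive = 165, zero-padded to 165.

165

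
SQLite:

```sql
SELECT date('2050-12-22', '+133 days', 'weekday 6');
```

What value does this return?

Applying '+133 days' to 2050-12-22: counting 133 days forward gives 2051-05-04.
`weekday 6` advances to the next Saturday; 2051-05-04 is a Thursday, so it moves forward to 2051-05-06.

2051-05-06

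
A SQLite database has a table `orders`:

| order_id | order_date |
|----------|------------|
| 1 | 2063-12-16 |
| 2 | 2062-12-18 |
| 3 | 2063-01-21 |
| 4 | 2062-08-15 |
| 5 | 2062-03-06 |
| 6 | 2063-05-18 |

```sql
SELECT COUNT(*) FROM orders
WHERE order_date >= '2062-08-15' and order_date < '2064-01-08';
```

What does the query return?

Rows in [2062-08-15, 2064-01-08): 2063-12-16, 2062-12-18, 2063-01-21, 2062-08-15, 2063-05-18 → 5 rows.

5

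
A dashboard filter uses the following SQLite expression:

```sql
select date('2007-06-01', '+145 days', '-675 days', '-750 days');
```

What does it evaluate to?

Applying '+145 days' to 2007-06-01: counting 145 days forward gives 2007-10-24.
Applying '-675 days' to 2007-10-24: counting 675 days back gives 2005-12-18.
Applying '-750 days' to 2005-12-18: counting 750 days back gives 2003-11-29.

2003-11-29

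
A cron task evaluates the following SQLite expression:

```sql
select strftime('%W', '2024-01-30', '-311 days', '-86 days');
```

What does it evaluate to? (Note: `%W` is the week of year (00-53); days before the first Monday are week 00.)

First apply '-311 days', '-86 days': 2024-01-30 → 2022-12-29.
2022-12-29 is a Thursday. SQLite's %W counts Mondays since the year started; the result is 52.

52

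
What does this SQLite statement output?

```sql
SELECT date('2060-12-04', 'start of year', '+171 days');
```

`start of year` rewinds 2060-12-04 to 2060-01-01.
Applying '+171 days' to 2060-01-01: counting 171 days forward gives 2060-06-20.

2060-06-20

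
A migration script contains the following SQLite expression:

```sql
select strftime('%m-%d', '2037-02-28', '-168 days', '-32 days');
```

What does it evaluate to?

First apply '-168 days', '-32 days': 2037-02-28 → 2036-08-12.
`%m-%d` extracts the month-day: 08-12.

08-12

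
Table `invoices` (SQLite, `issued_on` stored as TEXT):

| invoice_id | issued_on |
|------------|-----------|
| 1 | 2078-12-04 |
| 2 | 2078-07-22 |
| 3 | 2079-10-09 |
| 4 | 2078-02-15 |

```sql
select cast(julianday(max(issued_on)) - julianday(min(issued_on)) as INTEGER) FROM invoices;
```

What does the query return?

MIN = 2078-02-15, MAX = 2079-10-09.
13 days remain in February 2078 after the 15th (28 − 15).
Full months from March 2078 through September 2079 contribute their day counts.
Then 9 days into October 2079.
Total: 13 + 31 + 30 + 31 + 30 + 31 + 31 + 30 + 31 + 30 + 31 + 31 + 28 + 31 + 30 + 31 + 30 + 31 + 31 + 30 + 9 = 601.

601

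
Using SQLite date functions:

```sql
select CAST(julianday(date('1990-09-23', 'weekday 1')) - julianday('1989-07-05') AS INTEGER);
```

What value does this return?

`weekday 1` advances to the next Monday; 1990-09-23 is a Sunday, so it moves forward to 1990-09-24.
26 days remain in July 1989 after the 5th (31 − 5).
Full months from August 1989 through August 1990 contribute their day counts.
Then 24 days into September 1990.
Total: 26 + 31 + 30 + 31 + 30 + 31 + 31 + 28 + 31 + 30 + 31 + 30 + 31 + 31 + 24 = 446.

446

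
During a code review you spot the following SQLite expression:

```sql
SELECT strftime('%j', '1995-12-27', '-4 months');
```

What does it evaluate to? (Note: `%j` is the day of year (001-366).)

239

First apply '-4 months': 1995-12-27 → 1995-08-27.
Day-of-year for 1995-08-27: days since 1995-01-01 inclusive = 239, zero-padded to 239.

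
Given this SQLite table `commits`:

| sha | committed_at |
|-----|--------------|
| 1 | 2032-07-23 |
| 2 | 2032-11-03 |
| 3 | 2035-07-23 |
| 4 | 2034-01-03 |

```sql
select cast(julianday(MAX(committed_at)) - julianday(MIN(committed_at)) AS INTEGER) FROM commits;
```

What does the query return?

1095

MIN = 2032-07-23, MAX = 2035-07-23.
8 days remain in July 2032 after the 23rd (31 − 23).
Full months from August 2032 through June 2035 contribute their day counts.
Then 23 days into July 2035.
Total: 8 + 31 + 30 + 31 + 30 + 31 + 31 + 28 + 31 + 30 + 31 + 30 + 31 + 31 + 30 + 31 + 30 + 31 + 31 + 28 + 31 + 30 + 31 + 30 + 31 + 31 + 30 + 31 + 30 + 31 + 31 + 28 + 31 + 30 + 31 + 30 + 23 = 1095.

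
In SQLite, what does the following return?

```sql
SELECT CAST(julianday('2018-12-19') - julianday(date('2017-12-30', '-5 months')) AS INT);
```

Adding -5 months to 2017-12-30 gives 2017-07-30.
1 day remains in July 2017 after the 30th (31 − 30).
Full months from August 2017 through November 2018 contribute their day counts.
Then 19 days into December 2018.
Total: 1 + 31 + 30 + 31 + 30 + 31 + 31 + 28 + 31 + 30 + 31 + 30 + 31 + 31 + 30 + 31 + 30 + 19 = 507.

507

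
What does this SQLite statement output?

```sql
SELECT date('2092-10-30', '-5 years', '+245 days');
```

2088-07-01

Adding -5 years to 2092-10-30 gives 2087-10-30.
Applying '+245 days' to 2087-10-30: counting 245 days forward gives 2088-07-01.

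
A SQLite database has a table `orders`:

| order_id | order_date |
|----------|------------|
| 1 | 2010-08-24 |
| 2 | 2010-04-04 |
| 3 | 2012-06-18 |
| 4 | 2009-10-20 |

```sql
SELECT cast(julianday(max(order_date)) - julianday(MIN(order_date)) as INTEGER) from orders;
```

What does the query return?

972

MIN = 2009-10-20, MAX = 2012-06-18.
11 days remain in October 2009 after the 20th (31 − 20).
Full months from November 2009 through May 2012 contribute their day counts.
Then 18 days into June 2012.
Total: 11 + 30 + 31 + 31 + 28 + 31 + 30 + 31 + 30 + 31 + 31 + 30 + 31 + 30 + 31 + 31 + 28 + 31 + 30 + 31 + 30 + 31 + 31 + 30 + 31 + 30 + 31 + 31 + 29 + 31 + 30 + 31 + 18 = 972.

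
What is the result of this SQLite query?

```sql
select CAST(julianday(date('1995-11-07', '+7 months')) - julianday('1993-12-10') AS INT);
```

910

Adding +7 months to 1995-11-07 gives 1996-06-07.
21 days remain in December 1993 after the 10th (31 − 10).
Full months from January 1994 through May 1996 contribute their day counts.
Then 7 days into June 1996.
Total: 21 + 31 + 28 + 31 + 30 + 31 + 30 + 31 + 31 + 30 + 31 + 30 + 31 + 31 + 28 + 31 + 30 + 31 + 30 + 31 + 31 + 30 + 31 + 30 + 31 + 31 + 29 + 31 + 30 + 31 + 7 = 910.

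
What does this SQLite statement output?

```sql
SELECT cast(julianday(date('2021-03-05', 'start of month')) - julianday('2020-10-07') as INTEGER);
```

145

`start of month` rewinds 2021-03-05 to 2021-03-01.
24 days remain in October 2020 after the 7th (31 − 7).
November 2020: 30 days.
December 2020: 31 days.
January 2021: 31 days.
February 2021: 28 days.
Then 1 day into March 2021.
Total: 24 + 30 + 31 + 31 + 28 + 1 = 145.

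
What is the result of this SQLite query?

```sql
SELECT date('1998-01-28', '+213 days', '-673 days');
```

Applying '+213 days' to 1998-01-28: counting 213 days forward gives 1998-08-29.
Applying '-673 days' to 1998-08-29: counting 673 days back gives 1996-10-25.

1996-10-25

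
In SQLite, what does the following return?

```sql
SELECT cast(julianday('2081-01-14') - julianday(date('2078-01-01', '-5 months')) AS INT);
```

Adding -5 months to 2078-01-01 gives 2077-08-01.
30 days remain in August 2077 after the 1st (31 − 1).
Full months from September 2077 through December 2080 contribute their day counts.
Then 14 days into January 2081.
Total: 30 + 30 + 31 + 30 + 31 + 31 + 28 + 31 + 30 + 31 + 30 + 31 + 31 + 30 + 31 + 30 + 31 + 31 + 28 + 31 + 30 + 31 + 30 + 31 + 31 + 30 + 31 + 30 + 31 + 31 + 29 + 31 + 30 + 31 + 30 + 31 + 31 + 30 + 31 + 30 + 31 + 14 = 1262.

1262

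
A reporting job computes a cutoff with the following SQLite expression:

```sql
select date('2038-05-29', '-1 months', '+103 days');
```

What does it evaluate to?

Adding -1 month to 2038-05-29 gives 2038-04-29.
Applying '+103 days' to 2038-04-29: counting 103 days forward gives 2038-08-10.

2038-08-10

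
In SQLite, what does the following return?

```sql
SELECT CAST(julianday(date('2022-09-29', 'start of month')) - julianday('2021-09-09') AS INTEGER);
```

`start of month` rewinds 2022-09-29 to 2022-09-01.
21 days remain in September 2021 after the 9th (30 − 9).
Full months from October 2021 through August 2022 contribute their day counts.
Then 1 day into September 2022.
Total: 21 + 31 + 30 + 31 + 31 + 28 + 31 + 30 + 31 + 30 + 31 + 31 + 1 = 357.

357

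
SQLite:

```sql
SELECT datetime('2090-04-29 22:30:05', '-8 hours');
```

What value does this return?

2090-04-29 14:30:05

-8 hours from 2090-04-29 22:30:05 is 2090-04-29 14:30:05.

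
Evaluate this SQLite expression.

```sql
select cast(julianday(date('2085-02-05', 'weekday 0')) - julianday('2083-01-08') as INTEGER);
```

`weekday 0` advances to the next Sunday; 2085-02-05 is a Monday, so it moves forward to 2085-02-11.
23 days remain in January 2083 after the 8th (31 − 8).
Full months from February 2083 through January 2085 contribute their day counts.
Then 11 days into February 2085.
Total: 23 + 28 + 31 + 30 + 31 + 30 + 31 + 31 + 30 + 31 + 30 + 31 + 31 + 29 + 31 + 30 + 31 + 30 + 31 + 31 + 30 + 31 + 30 + 31 + 31 + 11 = 765.

765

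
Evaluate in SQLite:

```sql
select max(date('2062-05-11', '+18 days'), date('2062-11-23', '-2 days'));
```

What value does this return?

2062-11-21

date('2062-05-11', '+18 days') → 2062-05-29.
date('2062-11-23', '-2 days') → 2062-11-21.
Later of the two is 2062-11-21.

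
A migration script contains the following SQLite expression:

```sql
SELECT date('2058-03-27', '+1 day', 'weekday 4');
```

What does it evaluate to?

Advancing 1 more day within March lands on 2058-03-28.
`weekday 4` advances to the next Thursday; 2058-03-28 is already a Thursday, so it stays at 2058-03-28.

2058-03-28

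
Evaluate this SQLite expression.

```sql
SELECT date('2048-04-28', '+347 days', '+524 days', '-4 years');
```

2046-09-16

Applying '+347 days' to 2048-04-28: counting 347 days forward gives 2049-04-10.
Applying '+524 days' to 2049-04-10: counting 524 days forward gives 2050-09-16.
Adding -4 years to 2050-09-16 gives 2046-09-16.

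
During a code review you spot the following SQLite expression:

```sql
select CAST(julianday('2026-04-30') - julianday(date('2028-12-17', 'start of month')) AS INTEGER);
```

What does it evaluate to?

-946

`start of month` rewinds 2028-12-17 to 2028-12-01.
0 days remain in April 2026 after the 30th (30 − 30).
Full months from May 2026 through November 2028 contribute their day counts.
Then 1 day into December 2028.
Total: 0 + 31 + 30 + 31 + 31 + 30 + 31 + 30 + 31 + 31 + 28 + 31 + 30 + 31 + 30 + 31 + 31 + 30 + 31 + 30 + 31 + 31 + 29 + 31 + 30 + 31 + 30 + 31 + 31 + 30 + 31 + 30 + 1 = 946.
The subtraction is earlier − later, so the result is −946 → -946.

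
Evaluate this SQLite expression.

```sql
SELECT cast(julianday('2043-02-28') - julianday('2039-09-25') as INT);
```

1252

5 days remain in September 2039 after the 25th (30 − 25).
Full months from October 2039 through January 2043 contribute their day counts.
Then 28 days into February 2043.
Total: 5 + 31 + 30 + 31 + 31 + 29 + 31 + 30 + 31 + 30 + 31 + 31 + 30 + 31 + 30 + 31 + 31 + 28 + 31 + 30 + 31 + 30 + 31 + 31 + 30 + 31 + 30 + 31 + 31 + 28 + 31 + 30 + 31 + 30 + 31 + 31 + 30 + 31 + 30 + 31 + 31 + 28 = 1252.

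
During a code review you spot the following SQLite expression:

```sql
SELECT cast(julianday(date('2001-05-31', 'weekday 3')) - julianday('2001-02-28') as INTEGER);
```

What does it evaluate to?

`weekday 3` advances to the next Wednesday; 2001-05-31 is a Thursday, so it moves forward to 2001-06-06.
0 days remain in February 2001 after the 28th (28 − 28).
March 2001: 31 days.
April 2001: 30 days.
May 2001: 31 days.
Then 6 days into June 2001.
Total: 0 + 31 + 30 + 31 + 6 = 98.

98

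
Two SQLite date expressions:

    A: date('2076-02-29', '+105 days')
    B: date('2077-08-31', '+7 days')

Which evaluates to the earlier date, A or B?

A

A = 2076-06-13.
B = 2077-09-07.
A is earlier.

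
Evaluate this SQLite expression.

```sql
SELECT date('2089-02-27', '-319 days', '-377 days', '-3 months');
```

Applying '-319 days' to 2089-02-27: counting 319 days back gives 2088-04-14.
Applying '-377 days' to 2088-04-14: counting 377 days back gives 2087-04-03.
Adding -3 months to 2087-04-03 gives 2087-01-03.

2087-01-03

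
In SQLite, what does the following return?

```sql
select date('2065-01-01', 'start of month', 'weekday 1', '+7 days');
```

`start of month` rewinds 2065-01-01 to 2065-01-01.
`weekday 1` advances to the next Monday; 2065-01-01 is a Thursday, so it moves forward to 2065-01-05.
Advancing 7 more days within January lands on 2065-01-12.

2065-01-12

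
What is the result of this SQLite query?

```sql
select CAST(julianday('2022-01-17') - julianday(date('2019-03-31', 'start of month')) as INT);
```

1053

`start of month` rewinds 2019-03-31 to 2019-03-01.
30 days remain in March 2019 after the 1st (31 − 1).
Full months from April 2019 through December 2021 contribute their day counts.
Then 17 days into January 2022.
Total: 30 + 30 + 31 + 30 + 31 + 31 + 30 + 31 + 30 + 31 + 31 + 29 + 31 + 30 + 31 + 30 + 31 + 31 + 30 + 31 + 30 + 31 + 31 + 28 + 31 + 30 + 31 + 30 + 31 + 31 + 30 + 31 + 30 + 31 + 17 = 1053.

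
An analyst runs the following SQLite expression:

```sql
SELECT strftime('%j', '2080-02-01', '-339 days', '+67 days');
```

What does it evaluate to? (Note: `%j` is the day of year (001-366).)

125

First apply '-339 days', '+67 days': 2080-02-01 → 2079-05-05.
Day-of-year for 2079-05-05: days since 2079-01-01 inclusive = 125, zero-padded to 125.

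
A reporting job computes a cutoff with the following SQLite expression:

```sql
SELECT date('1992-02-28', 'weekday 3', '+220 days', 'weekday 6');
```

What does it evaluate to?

1992-10-10

`weekday 3` advances to the next Wednesday; 1992-02-28 is a Friday, so it moves forward to 1992-03-04.
Applying '+220 days' to 1992-03-04: counting 220 days forward gives 1992-10-10.
`weekday 6` advances to the next Saturday; 1992-10-10 is already a Saturday, so it stays at 1992-10-10.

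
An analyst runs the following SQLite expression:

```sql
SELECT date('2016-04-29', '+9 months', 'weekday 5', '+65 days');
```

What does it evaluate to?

Adding +9 months to 2016-04-29 gives 2017-01-29.
`weekday 5` advances to the next Friday; 2017-01-29 is a Sunday, so it moves forward to 2017-02-03.
Applying '+65 days' to 2017-02-03: counting 65 days forward gives 2017-04-09.

2017-04-09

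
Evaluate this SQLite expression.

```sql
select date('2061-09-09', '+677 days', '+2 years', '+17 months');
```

Applying '+677 days' to 2061-09-09: counting 677 days forward gives 2063-07-18.
Adding +2 years to 2063-07-18 gives 2065-07-18.
Adding +17 months to 2065-07-18 gives 2066-12-18.

2066-12-18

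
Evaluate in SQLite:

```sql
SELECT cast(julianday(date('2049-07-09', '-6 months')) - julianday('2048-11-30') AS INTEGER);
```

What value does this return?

40

Adding -6 months to 2049-07-09 gives 2049-01-09.
0 days remain in November 2048 after the 30th (30 − 30).
December 2048: 31 days.
Then 9 days into January 2049.
Total: 0 + 31 + 9 = 40.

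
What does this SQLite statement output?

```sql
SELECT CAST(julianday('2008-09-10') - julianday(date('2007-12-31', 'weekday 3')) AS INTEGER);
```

252

`weekday 3` advances to the next Wednesday; 2007-12-31 is a Monday, so it moves forward to 2008-01-02.
29 days remain in January 2008 after the 2nd (31 − 2).
Full months from February 2008 through August 2008 contribute their day counts.
Then 10 days into September 2008.
Total: 29 + 29 + 31 + 30 + 31 + 30 + 31 + 31 + 10 = 252.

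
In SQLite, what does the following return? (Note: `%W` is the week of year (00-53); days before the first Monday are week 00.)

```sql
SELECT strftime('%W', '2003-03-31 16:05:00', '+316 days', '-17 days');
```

First apply '+316 days', '-17 days': 2003-03-31 16:05:00 → 2004-01-24 16:05:00.
2004-01-24 is a Saturday. SQLite's %W counts Mondays since the year started; the result is 03.

03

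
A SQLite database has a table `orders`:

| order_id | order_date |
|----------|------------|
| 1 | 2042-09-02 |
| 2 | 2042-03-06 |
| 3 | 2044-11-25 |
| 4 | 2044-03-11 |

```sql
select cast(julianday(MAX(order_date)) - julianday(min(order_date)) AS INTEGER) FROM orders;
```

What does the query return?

995

MIN = 2042-03-06, MAX = 2044-11-25.
25 days remain in March 2042 after the 6th (31 − 6).
Full months from April 2042 through October 2044 contribute their day counts.
Then 25 days into November 2044.
Total: 25 + 30 + 31 + 30 + 31 + 31 + 30 + 31 + 30 + 31 + 31 + 28 + 31 + 30 + 31 + 30 + 31 + 31 + 30 + 31 + 30 + 31 + 31 + 29 + 31 + 30 + 31 + 30 + 31 + 31 + 30 + 31 + 25 = 995.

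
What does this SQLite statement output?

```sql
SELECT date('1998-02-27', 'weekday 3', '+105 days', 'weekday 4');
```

`weekday 3` advances to the next Wednesday; 1998-02-27 is a Friday, so it moves forward to 1998-03-04.
Applying '+105 days' to 1998-03-04: counting 105 days forward gives 1998-06-17.
`weekday 4` advances to the next Thursday; 1998-06-17 is a Wednesday, so it moves forward to 1998-06-18.

1998-06-18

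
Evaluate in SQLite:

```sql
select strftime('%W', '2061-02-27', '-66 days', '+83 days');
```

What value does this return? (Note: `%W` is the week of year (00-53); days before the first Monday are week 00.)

11

First apply '-66 days', '+83 days': 2061-02-27 → 2061-03-16.
2061-03-16 is a Wednesday. SQLite's %W counts Mondays since the year started; the result is 11.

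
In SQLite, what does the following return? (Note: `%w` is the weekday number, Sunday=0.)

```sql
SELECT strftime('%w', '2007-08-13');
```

2007-08-13 is a Monday; with Sunday=0 that is 1.

1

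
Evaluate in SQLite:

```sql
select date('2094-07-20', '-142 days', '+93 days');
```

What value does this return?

2094-06-01

Applying '-142 days' to 2094-07-20: counting 142 days back gives 2094-02-28.
Applying '+93 days' to 2094-02-28: counting 93 days forward gives 2094-06-01.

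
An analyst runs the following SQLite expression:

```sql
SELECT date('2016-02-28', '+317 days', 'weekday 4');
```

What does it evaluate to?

2017-01-12

Applying '+317 days' to 2016-02-28: counting 317 days forward gives 2017-01-10.
`weekday 4` advances to the next Thursday; 2017-01-10 is a Tuesday, so it moves forward to 2017-01-12.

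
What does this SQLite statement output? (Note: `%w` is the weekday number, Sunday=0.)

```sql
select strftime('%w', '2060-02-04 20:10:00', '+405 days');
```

First apply '+405 days': 2060-02-04 20:10:00 → 2061-03-15 20:10:00.
2061-03-15 is a Tuesday; with Sunday=0 that is 2.

2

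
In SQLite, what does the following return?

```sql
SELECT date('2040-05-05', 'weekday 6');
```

`weekday 6` advances to the next Saturday; 2040-05-05 is already a Saturday, so it stays at 2040-05-05.

2040-05-05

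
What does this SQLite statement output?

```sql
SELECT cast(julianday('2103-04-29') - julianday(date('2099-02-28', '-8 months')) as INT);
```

Adding -8 months to 2099-02-28 gives 2098-06-28.
2 days remain in June 2098 after the 28th (30 − 28).
Full months from July 2098 through March 2103 contribute their day counts.
Then 29 days into April 2103.
Total: 2 + 31 + 31 + 30 + 31 + 30 + 31 + 31 + 28 + 31 + 30 + 31 + 30 + 31 + 31 + 30 + 31 + 30 + 31 + 31 + 28 + 31 + 30 + 31 + 30 + 31 + 31 + 30 + 31 + 30 + 31 + 31 + 28 + 31 + 30 + 31 + 30 + 31 + 31 + 30 + 31 + 30 + 31 + 31 + 28 + 31 + 30 + 31 + 30 + 31 + 31 + 30 + 31 + 30 + 31 + 31 + 28 + 31 + 29 = 1765.

1765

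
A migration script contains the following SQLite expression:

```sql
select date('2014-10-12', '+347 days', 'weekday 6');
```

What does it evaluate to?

2015-09-26

Applying '+347 days' to 2014-10-12: counting 347 days forward gives 2015-09-24.
`weekday 6` advances to the next Saturday; 2015-09-24 is a Thursday, so it moves forward to 2015-09-26.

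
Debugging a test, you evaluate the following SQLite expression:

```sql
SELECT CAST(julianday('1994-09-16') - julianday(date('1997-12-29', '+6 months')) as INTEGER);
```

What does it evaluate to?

Adding +6 months to 1997-12-29 gives 1998-06-29.
14 days remain in September 1994 after the 16th (30 − 16).
Full months from October 1994 through May 1998 contribute their day counts.
Then 29 days into June 1998.
Total: 14 + 31 + 30 + 31 + 31 + 28 + 31 + 30 + 31 + 30 + 31 + 31 + 30 + 31 + 30 + 31 + 31 + 29 + 31 + 30 + 31 + 30 + 31 + 31 + 30 + 31 + 30 + 31 + 31 + 28 + 31 + 30 + 31 + 30 + 31 + 31 + 30 + 31 + 30 + 31 + 31 + 28 + 31 + 30 + 31 + 29 = 1382.
The subtraction is earlier − later, so the result is −1382 → -1382.

-1382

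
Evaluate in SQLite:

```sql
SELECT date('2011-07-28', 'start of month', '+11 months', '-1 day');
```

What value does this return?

2012-05-31

`start of month` rewinds 2011-07-28 to 2011-07-01.
Adding +11 months to 2011-07-01 gives 2012-06-01.
Going back 1 day from 2012-06-01 reaches 2012-05-31 (last day of May, 31 days).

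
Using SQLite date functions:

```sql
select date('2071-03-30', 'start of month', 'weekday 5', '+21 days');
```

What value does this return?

`start of month` rewinds 2071-03-30 to 2071-03-01.
`weekday 5` advances to the next Friday; 2071-03-01 is a Sunday, so it moves forward to 2071-03-06.
Advancing 21 more days within March lands on 2071-03-27.

2071-03-27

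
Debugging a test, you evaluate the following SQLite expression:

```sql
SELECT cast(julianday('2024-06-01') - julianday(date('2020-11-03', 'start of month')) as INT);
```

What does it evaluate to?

`start of month` rewinds 2020-11-03 to 2020-11-01.
29 days remain in November 2020 after the 1st (30 − 1).
Full months from December 2020 through May 2024 contribute their day counts.
Then 1 day into June 2024.
Total: 29 + 31 + 31 + 28 + 31 + 30 + 31 + 30 + 31 + 31 + 30 + 31 + 30 + 31 + 31 + 28 + 31 + 30 + 31 + 30 + 31 + 31 + 30 + 31 + 30 + 31 + 31 + 28 + 31 + 30 + 31 + 30 + 31 + 31 + 30 + 31 + 30 + 31 + 31 + 29 + 31 + 30 + 31 + 1 = 1308.

1308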